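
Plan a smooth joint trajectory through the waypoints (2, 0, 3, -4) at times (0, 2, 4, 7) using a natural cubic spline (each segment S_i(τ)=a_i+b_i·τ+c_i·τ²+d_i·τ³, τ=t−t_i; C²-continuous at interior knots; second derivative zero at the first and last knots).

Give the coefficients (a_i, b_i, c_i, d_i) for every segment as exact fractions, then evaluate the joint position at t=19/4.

  seg 0: a=2 b=-106/57 c=0 d=49/228
  seg 1: a=0 b=41/57 c=49/38 d=-205/456
  seg 2: a=3 b=55/114 c=-107/76 d=107/684
S(19/4) = 12821/4864

Δ: Δ0=-1, Δ1=3/2, Δ2=-7/3
row 1: diag=8, rhs=15; c'=1/4, d'=15/8
row 2: denom=10−2·1/4=19/2; d'=(-23−2·15/8)/(19/2)=-107/38
back: M2=-107/38
back: M1=15/8−1/4·-107/38=49/19
M: M0=0, M1=49/19, M2=-107/38, M3=0
seg 0: a=2, c=M0/2=0, d=(M1−M0)/(6·2)=49/228, b=Δ0−h0·(2M0+M1)/6=-106/57
seg 1: a=0, c=M1/2=49/38, d=(M2−M1)/(6·2)=-205/456, b=Δ1−h1·(2M1+M2)/6=41/57
seg 2: a=3, c=M2/2=-107/76, d=(M3−M2)/(6·3)=107/684, b=Δ2−h2·(2M2+M3)/6=55/114
t_q=19/4 → seg 2, τ=3/4; S=3+55/114·τ+-107/76·τ²+107/684·τ³=12821/4864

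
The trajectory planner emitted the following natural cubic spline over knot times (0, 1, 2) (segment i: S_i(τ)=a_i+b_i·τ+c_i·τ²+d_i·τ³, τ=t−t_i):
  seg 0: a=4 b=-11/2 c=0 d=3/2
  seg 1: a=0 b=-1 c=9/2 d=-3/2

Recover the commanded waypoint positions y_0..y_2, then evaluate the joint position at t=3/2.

y_0=4 y_1=0 y_2=2
S(3/2) = 7/16

y_0 = S_0(0) = a_0 = 4
y_1 = S_1(0) = a_1 = 0
y_2 = S_1(1) = 2
t_q=3/2 is in segment 1 (τ=1/2); S_1(τ)=7/16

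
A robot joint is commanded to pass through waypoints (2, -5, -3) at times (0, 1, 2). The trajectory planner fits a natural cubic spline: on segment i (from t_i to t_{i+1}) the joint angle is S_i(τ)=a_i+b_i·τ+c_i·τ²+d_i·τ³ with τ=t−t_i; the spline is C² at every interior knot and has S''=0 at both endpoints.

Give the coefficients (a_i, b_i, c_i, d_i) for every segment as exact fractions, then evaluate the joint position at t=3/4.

  seg 0: a=2 b=-37/4 c=0 d=9/4
  seg 1: a=-5 b=-5/2 c=27/4 d=-9/4
S(3/4) = -1021/256

Δ: Δ0=-7, Δ1=2
row 1: diag=4, rhs=54; c'=1/4, d'=27/2
back: M1=27/2
M: M0=0, M1=27/2, M2=0
seg 0: a=2, c=M0/2=0, d=(M1−M0)/(6·1)=9/4, b=Δ0−h0·(2M0+M1)/6=-37/4
seg 1: a=-5, c=M1/2=27/4, d=(M2−M1)/(6·1)=-9/4, b=Δ1−h1·(2M1+M2)/6=-5/2
t_q=3/4 → seg 0, τ=3/4; S=2+-37/4·τ+0·τ²+9/4·τ³=-1021/256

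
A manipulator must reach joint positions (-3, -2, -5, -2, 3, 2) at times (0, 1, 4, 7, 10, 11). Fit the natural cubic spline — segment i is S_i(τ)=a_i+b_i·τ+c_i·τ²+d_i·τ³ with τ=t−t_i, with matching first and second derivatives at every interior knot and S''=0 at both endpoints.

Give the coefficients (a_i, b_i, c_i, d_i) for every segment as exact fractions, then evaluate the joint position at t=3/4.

  seg 0: a=-3 b=3113/2331 c=0 d=-782/2331
  seg 1: a=-2 b=767/2331 c=-782/777 d=3940/20979
  seg 2: a=-5 b=-1489/2331 c=1594/2331 d=-26/567
  seg 3: a=-2 b=5189/2331 c=632/2331 d=-3200/20979
  seg 4: a=3 b=-619/2331 c=-856/777 d=856/2331
S(3/4) = -7601/3552

Δ: Δ0=1, Δ1=-1, Δ2=1, Δ3=5/3, Δ4=-1
row 1: diag=8, rhs=-12; c'=3/8, d'=-3/2
row 2: denom=12−3·3/8=87/8; d'=(12−3·-3/2)/(87/8)=44/29
row 3: denom=12−3·8/29=324/29; d'=(4−3·44/29)/(324/29)=-4/81
row 4: denom=8−3·29/108=259/36; d'=(-16−3·-4/81)/(259/36)=-1712/777
back: M4=-1712/777
back: M3=-4/81−29/108·-1712/777=1264/2331
back: M2=44/29−8/29·1264/2331=3188/2331
back: M1=-3/2−3/8·3188/2331=-1564/777
M: M0=0, M1=-1564/777, M2=3188/2331, M3=1264/2331, M4=-1712/777, M5=0
seg 0: a=-3, c=M0/2=0, d=(M1−M0)/(6·1)=-782/2331, b=Δ0−h0·(2M0+M1)/6=3113/2331
seg 1: a=-2, c=M1/2=-782/777, d=(M2−M1)/(6·3)=3940/20979, b=Δ1−h1·(2M1+M2)/6=767/2331
seg 2: a=-5, c=M2/2=1594/2331, d=(M3−M2)/(6·3)=-26/567, b=Δ2−h2·(2M2+M3)/6=-1489/2331
seg 3: a=-2, c=M3/2=632/2331, d=(M4−M3)/(6·3)=-3200/20979, b=Δ3−h3·(2M3+M4)/6=5189/2331
seg 4: a=3, c=M4/2=-856/777, d=(M5−M4)/(6·1)=856/2331, b=Δ4−h4·(2M4+M5)/6=-619/2331
t_q=3/4 → seg 0, τ=3/4; S=-3+3113/2331·τ+0·τ²+-782/2331·τ³=-7601/3552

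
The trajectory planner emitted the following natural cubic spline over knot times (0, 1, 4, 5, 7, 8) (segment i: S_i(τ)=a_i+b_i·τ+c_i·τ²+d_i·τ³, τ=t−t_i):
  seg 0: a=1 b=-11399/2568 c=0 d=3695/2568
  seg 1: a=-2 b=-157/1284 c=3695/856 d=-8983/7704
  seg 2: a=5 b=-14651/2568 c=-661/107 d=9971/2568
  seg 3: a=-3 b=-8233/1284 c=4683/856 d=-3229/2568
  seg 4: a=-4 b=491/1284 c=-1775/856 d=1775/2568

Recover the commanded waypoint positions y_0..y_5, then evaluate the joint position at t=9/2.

y_0=1 y_1=-2 y_2=5 y_3=-3 y_4=-4 y_5=-5
S(9/2) = 7453/6848

y_0 = S_0(0) = a_0 = 1
y_1 = S_1(0) = a_1 = -2
y_2 = S_2(0) = a_2 = 5
y_3 = S_3(0) = a_3 = -3
y_4 = S_4(0) = a_4 = -4
y_5 = S_4(1) = -5
t_q=9/2 is in segment 2 (τ=1/2); S_2(τ)=7453/6848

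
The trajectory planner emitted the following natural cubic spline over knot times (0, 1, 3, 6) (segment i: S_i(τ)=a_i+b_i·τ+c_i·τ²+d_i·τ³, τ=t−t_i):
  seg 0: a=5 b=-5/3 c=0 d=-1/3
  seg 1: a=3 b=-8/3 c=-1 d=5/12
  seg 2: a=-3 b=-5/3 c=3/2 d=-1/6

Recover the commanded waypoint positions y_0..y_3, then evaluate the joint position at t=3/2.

y_0=5 y_1=3 y_2=-3 y_3=1
S(3/2) = 47/32

y_0 = S_0(0) = a_0 = 5
y_1 = S_1(0) = a_1 = 3
y_2 = S_2(0) = a_2 = -3
y_3 = S_2(3) = 1
t_q=3/2 is in segment 1 (τ=1/2); S_1(τ)=47/32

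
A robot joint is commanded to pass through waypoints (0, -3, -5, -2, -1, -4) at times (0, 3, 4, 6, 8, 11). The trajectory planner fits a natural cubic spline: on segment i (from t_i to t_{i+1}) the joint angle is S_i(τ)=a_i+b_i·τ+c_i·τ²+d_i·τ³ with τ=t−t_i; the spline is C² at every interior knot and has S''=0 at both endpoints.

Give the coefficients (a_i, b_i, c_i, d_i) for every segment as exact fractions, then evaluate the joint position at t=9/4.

  seg 0: a=0 b=-97/271 c=0 d=-58/813
  seg 1: a=-3 b=-619/271 c=-174/271 d=251/271
  seg 2: a=-5 b=-214/271 c=579/271 d=-1075/2168
  seg 3: a=-2 b=979/542 c=-909/1084 d=201/2168
  seg 4: a=-1 b=-118/271 c=-153/542 d=17/542
S(9/4) = -14031/8672

Δ: Δ0=-1, Δ1=-2, Δ2=3/2, Δ3=1/2, Δ4=-1
row 1: diag=8, rhs=-6; c'=1/8, d'=-3/4
row 2: denom=6−1·1/8=47/8; d'=(21−1·-3/4)/(47/8)=174/47
row 3: denom=8−2·16/47=344/47; d'=(-6−2·174/47)/(344/47)=-315/172
row 4: denom=10−2·47/172=813/86; d'=(-9−2·-315/172)/(813/86)=-153/271
back: M4=-153/271
back: M3=-315/172−47/172·-153/271=-909/542
back: M2=174/47−16/47·-909/542=1158/271
back: M1=-3/4−1/8·1158/271=-348/271
M: M0=0, M1=-348/271, M2=1158/271, M3=-909/542, M4=-153/271, M5=0
seg 0: a=0, c=M0/2=0, d=(M1−M0)/(6·3)=-58/813, b=Δ0−h0·(2M0+M1)/6=-97/271
seg 1: a=-3, c=M1/2=-174/271, d=(M2−M1)/(6·1)=251/271, b=Δ1−h1·(2M1+M2)/6=-619/271
seg 2: a=-5, c=M2/2=579/271, d=(M3−M2)/(6·2)=-1075/2168, b=Δ2−h2·(2M2+M3)/6=-214/271
seg 3: a=-2, c=M3/2=-909/1084, d=(M4−M3)/(6·2)=201/2168, b=Δ3−h3·(2M3+M4)/6=979/542
seg 4: a=-1, c=M4/2=-153/542, d=(M5−M4)/(6·3)=17/542, b=Δ4−h4·(2M4+M5)/6=-118/271
t_q=9/4 → seg 0, τ=9/4; S=0+-97/271·τ+0·τ²+-58/813·τ³=-14031/8672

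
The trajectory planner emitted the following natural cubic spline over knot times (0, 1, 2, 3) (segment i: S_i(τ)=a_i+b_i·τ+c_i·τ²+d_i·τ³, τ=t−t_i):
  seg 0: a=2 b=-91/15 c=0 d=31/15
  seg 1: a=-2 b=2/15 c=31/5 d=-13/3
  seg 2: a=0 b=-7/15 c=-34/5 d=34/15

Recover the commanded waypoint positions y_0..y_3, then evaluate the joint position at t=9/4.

y_0=2 y_1=-2 y_2=0 y_3=-5
S(9/4) = -81/160

y_0 = S_0(0) = a_0 = 2
y_1 = S_1(0) = a_1 = -2
y_2 = S_2(0) = a_2 = 0
y_3 = S_2(1) = -5
t_q=9/4 is in segment 2 (τ=1/4); S_2(τ)=-81/160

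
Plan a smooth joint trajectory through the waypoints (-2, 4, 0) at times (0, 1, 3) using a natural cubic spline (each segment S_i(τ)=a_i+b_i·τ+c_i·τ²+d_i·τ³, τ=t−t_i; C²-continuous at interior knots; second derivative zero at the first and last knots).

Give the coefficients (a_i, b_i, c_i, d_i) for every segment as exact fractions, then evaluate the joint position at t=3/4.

Δ: Δ0=6, Δ1=-2
row 1: diag=6, rhs=-48; c'=1/3, d'=-8
back: M1=-8
M: M0=0, M1=-8, M2=0
seg 0: a=-2, c=M0/2=0, d=(M1−M0)/(6·1)=-4/3, b=Δ0−h0·(2M0+M1)/6=22/3
seg 1: a=4, c=M1/2=-4, d=(M2−M1)/(6·2)=2/3, b=Δ1−h1·(2M1+M2)/6=10/3
t_q=3/4 → seg 0, τ=3/4; S=-2+22/3·τ+0·τ²+-4/3·τ³=47/16

  seg 0: a=-2 b=22/3 c=0 d=-4/3
  seg 1: a=4 b=10/3 c=-4 d=2/3
S(3/4) = 47/16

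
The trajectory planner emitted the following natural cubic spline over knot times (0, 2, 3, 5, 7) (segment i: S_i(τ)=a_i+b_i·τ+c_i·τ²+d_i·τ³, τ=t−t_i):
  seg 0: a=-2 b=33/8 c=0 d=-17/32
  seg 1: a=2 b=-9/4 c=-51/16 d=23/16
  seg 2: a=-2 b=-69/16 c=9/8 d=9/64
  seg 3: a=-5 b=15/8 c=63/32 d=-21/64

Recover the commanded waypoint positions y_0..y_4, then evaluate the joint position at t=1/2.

y_0=-2 y_1=2 y_2=-2 y_3=-5 y_4=4
S(1/2) = -1/256

y_0 = S_0(0) = a_0 = -2
y_1 = S_1(0) = a_1 = 2
y_2 = S_2(0) = a_2 = -2
y_3 = S_3(0) = a_3 = -5
y_4 = S_3(2) = 4
t_q=1/2 is in segment 0 (τ=1/2); S_0(τ)=-1/256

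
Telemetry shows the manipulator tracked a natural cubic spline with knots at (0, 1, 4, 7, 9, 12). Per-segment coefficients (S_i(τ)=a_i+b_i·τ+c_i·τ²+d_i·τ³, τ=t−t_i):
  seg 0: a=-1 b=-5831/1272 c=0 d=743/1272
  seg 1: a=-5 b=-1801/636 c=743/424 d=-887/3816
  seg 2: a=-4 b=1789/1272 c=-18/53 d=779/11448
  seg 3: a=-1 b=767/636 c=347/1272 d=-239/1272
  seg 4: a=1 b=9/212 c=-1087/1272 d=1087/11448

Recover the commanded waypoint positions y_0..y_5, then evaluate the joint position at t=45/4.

y_0 = S_0(0) = a_0 = -1
y_1 = S_1(0) = a_1 = -5
y_2 = S_2(0) = a_2 = -4
y_3 = S_3(0) = a_3 = -1
y_4 = S_4(0) = a_4 = 1
y_5 = S_4(3) = -4
t_q=45/4 is in segment 4 (τ=9/4); S_4(τ)=-58319/27136

y_0=-1 y_1=-5 y_2=-4 y_3=-1 y_4=1 y_5=-4
S(45/4) = -58319/27136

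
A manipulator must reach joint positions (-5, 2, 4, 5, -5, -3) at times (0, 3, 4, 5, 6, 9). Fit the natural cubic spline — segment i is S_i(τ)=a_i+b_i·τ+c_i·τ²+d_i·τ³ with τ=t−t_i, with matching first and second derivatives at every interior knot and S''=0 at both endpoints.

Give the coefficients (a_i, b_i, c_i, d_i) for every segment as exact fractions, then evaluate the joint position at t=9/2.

  seg 0: a=-5 b=804/299 c=0 d=-319/8073
  seg 1: a=2 b=485/299 c=-319/897 d=658/897
  seg 2: a=4 b=2791/897 c=1655/897 d=-91/23
  seg 3: a=5 b=-4546/897 c=-8992/897 d=4568/897
  seg 4: a=-5 b=-2942/299 c=4712/897 d=-4712/8073
S(9/2) = 1723/312

Δ: Δ0=7/3, Δ1=2, Δ2=1, Δ3=-10, Δ4=2/3
row 1: diag=8, rhs=-2; c'=1/8, d'=-1/4
row 2: denom=4−1·1/8=31/8; d'=(-6−1·-1/4)/(31/8)=-46/31
row 3: denom=4−1·8/31=116/31; d'=(-66−1·-46/31)/(116/31)=-500/29
row 4: denom=8−1·31/116=897/116; d'=(64−1·-500/29)/(897/116)=9424/897
back: M4=9424/897
back: M3=-500/29−31/116·9424/897=-17984/897
back: M2=-46/31−8/31·-17984/897=3310/897
back: M1=-1/4−1/8·3310/897=-638/897
M: M0=0, M1=-638/897, M2=3310/897, M3=-17984/897, M4=9424/897, M5=0
seg 0: a=-5, c=M0/2=0, d=(M1−M0)/(6·3)=-319/8073, b=Δ0−h0·(2M0+M1)/6=804/299
seg 1: a=2, c=M1/2=-319/897, d=(M2−M1)/(6·1)=658/897, b=Δ1−h1·(2M1+M2)/6=485/299
seg 2: a=4, c=M2/2=1655/897, d=(M3−M2)/(6·1)=-91/23, b=Δ2−h2·(2M2+M3)/6=2791/897
seg 3: a=5, c=M3/2=-8992/897, d=(M4−M3)/(6·1)=4568/897, b=Δ3−h3·(2M3+M4)/6=-4546/897
seg 4: a=-5, c=M4/2=4712/897, d=(M5−M4)/(6·3)=-4712/8073, b=Δ4−h4·(2M4+M5)/6=-2942/299
t_q=9/2 → seg 2, τ=1/2; S=4+2791/897·τ+1655/897·τ²+-91/23·τ³=1723/312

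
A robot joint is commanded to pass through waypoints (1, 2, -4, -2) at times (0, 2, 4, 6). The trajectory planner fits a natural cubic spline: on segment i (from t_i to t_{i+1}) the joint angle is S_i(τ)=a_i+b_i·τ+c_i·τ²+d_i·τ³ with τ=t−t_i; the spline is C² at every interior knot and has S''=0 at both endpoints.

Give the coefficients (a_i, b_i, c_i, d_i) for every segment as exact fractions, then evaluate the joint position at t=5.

Δ: Δ0=1/2, Δ1=-3, Δ2=1
row 1: diag=8, rhs=-21; c'=1/4, d'=-21/8
row 2: denom=8−2·1/4=15/2; d'=(24−2·-21/8)/(15/2)=39/10
back: M2=39/10
back: M1=-21/8−1/4·39/10=-18/5
M: M0=0, M1=-18/5, M2=39/10, M3=0
seg 0: a=1, c=M0/2=0, d=(M1−M0)/(6·2)=-3/10, b=Δ0−h0·(2M0+M1)/6=17/10
seg 1: a=2, c=M1/2=-9/5, d=(M2−M1)/(6·2)=5/8, b=Δ1−h1·(2M1+M2)/6=-19/10
seg 2: a=-4, c=M2/2=39/20, d=(M3−M2)/(6·2)=-13/40, b=Δ2−h2·(2M2+M3)/6=-8/5
t_q=5 → seg 2, τ=1; S=-4+-8/5·τ+39/20·τ²+-13/40·τ³=-159/40

  seg 0: a=1 b=17/10 c=0 d=-3/10
  seg 1: a=2 b=-19/10 c=-9/5 d=5/8
  seg 2: a=-4 b=-8/5 c=39/20 d=-13/40
S(5) = -159/40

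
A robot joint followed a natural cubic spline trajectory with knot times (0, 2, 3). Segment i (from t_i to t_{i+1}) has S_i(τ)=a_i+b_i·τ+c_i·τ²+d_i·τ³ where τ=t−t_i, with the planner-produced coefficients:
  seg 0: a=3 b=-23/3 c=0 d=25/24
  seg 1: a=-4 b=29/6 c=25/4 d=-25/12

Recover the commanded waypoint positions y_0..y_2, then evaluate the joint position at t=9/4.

y_0 = S_0(0) = a_0 = 3
y_1 = S_1(0) = a_1 = -4
y_2 = S_1(1) = 5
t_q=9/4 is in segment 1 (τ=1/4); S_1(τ)=-623/256

y_0=3 y_1=-4 y_2=5
S(9/4) = -623/256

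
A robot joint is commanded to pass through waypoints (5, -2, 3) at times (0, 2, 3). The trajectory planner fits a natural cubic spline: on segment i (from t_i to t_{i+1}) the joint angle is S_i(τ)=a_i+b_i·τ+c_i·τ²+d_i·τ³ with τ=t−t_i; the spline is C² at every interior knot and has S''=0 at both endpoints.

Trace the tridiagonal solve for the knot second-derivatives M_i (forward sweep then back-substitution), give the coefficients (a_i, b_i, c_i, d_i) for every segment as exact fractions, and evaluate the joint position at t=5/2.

Δ: Δ0=-7/2, Δ1=5
row 1: diag=6, rhs=51; c'=1/6, d'=17/2
back: M1=17/2
M: M0=0, M1=17/2, M2=0
seg 0: a=5, c=M0/2=0, d=(M1−M0)/(6·2)=17/24, b=Δ0−h0·(2M0+M1)/6=-19/3
seg 1: a=-2, c=M1/2=17/4, d=(M2−M1)/(6·1)=-17/12, b=Δ1−h1·(2M1+M2)/6=13/6
t_q=5/2 → seg 1, τ=1/2; S=-2+13/6·τ+17/4·τ²+-17/12·τ³=-1/32

  seg 0: a=5 b=-19/3 c=0 d=17/24
  seg 1: a=-2 b=13/6 c=17/4 d=-17/12
S(5/2) = -1/32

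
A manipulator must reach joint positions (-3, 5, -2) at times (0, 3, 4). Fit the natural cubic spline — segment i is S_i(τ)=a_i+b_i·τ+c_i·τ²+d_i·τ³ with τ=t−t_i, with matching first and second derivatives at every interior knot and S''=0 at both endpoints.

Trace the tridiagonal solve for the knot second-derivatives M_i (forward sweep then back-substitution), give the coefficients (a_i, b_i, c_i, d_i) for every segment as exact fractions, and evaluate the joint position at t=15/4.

  seg 0: a=-3 b=151/24 c=0 d=-29/72
  seg 1: a=5 b=-55/12 c=-29/8 d=29/24
S(15/4) = 17/512

Δ: Δ0=8/3, Δ1=-7
row 1: diag=8, rhs=-58; c'=1/8, d'=-29/4
back: M1=-29/4
M: M0=0, M1=-29/4, M2=0
seg 0: a=-3, c=M0/2=0, d=(M1−M0)/(6·3)=-29/72, b=Δ0−h0·(2M0+M1)/6=151/24
seg 1: a=5, c=M1/2=-29/8, d=(M2−M1)/(6·1)=29/24, b=Δ1−h1·(2M1+M2)/6=-55/12
t_q=15/4 → seg 1, τ=3/4; S=5+-55/12·τ+-29/8·τ²+29/24·τ³=17/512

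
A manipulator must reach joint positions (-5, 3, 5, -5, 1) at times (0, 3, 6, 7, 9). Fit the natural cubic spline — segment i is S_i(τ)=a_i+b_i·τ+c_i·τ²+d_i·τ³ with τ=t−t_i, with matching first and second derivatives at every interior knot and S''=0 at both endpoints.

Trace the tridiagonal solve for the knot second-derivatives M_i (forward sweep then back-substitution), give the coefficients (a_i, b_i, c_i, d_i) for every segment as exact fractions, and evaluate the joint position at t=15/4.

Δ: Δ0=8/3, Δ1=2/3, Δ2=-10, Δ3=3
row 1: diag=12, rhs=-12; c'=1/4, d'=-1
row 2: denom=8−3·1/4=29/4; d'=(-64−3·-1)/(29/4)=-244/29
row 3: denom=6−1·4/29=170/29; d'=(78−1·-244/29)/(170/29)=1253/85
back: M3=1253/85
back: M2=-244/29−4/29·1253/85=-888/85
back: M1=-1−1/4·-888/85=137/85
M: M0=0, M1=137/85, M2=-888/85, M3=1253/85, M4=0
seg 0: a=-5, c=M0/2=0, d=(M1−M0)/(6·3)=137/1530, b=Δ0−h0·(2M0+M1)/6=949/510
seg 1: a=3, c=M1/2=137/170, d=(M2−M1)/(6·3)=-205/306, b=Δ1−h1·(2M1+M2)/6=1091/255
seg 2: a=5, c=M2/2=-444/85, d=(M3−M2)/(6·1)=2141/510, b=Δ2−h2·(2M2+M3)/6=-4577/510
seg 3: a=-5, c=M3/2=1253/170, d=(M4−M3)/(6·2)=-1253/1020, b=Δ3−h3·(2M3+M4)/6=-1741/255
t_q=15/4 → seg 1, τ=3/4; S=3+1091/255·τ+137/170·τ²+-205/306·τ³=69409/10880

  seg 0: a=-5 b=949/510 c=0 d=137/1530
  seg 1: a=3 b=1091/255 c=137/170 d=-205/306
  seg 2: a=5 b=-4577/510 c=-444/85 d=2141/510
  seg 3: a=-5 b=-1741/255 c=1253/170 d=-1253/1020
S(15/4) = 69409/10880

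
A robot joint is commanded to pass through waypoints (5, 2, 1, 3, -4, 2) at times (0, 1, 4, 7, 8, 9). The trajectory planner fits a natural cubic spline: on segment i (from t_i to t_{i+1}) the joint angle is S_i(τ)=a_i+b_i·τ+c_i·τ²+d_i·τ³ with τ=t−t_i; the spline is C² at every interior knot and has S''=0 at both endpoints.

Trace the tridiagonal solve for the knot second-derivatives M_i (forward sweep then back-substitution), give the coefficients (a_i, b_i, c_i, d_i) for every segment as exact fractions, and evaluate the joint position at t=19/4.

  seg 0: a=5 b=-7637/2409 c=0 d=410/2409
  seg 1: a=2 b=-6407/2409 c=410/803 d=58/657
  seg 2: a=1 b=6715/2409 c=1048/803 d=-4847/7227
  seg 3: a=3 b=-18044/2409 c=-3799/803 d=12578/2409
  seg 4: a=-4 b=-3104/2409 c=8779/803 d=-8779/2409
S(19/4) = 182019/51392

Δ: Δ0=-3, Δ1=-1/3, Δ2=2/3, Δ3=-7, Δ4=6
row 1: diag=8, rhs=16; c'=3/8, d'=2
row 2: denom=12−3·3/8=87/8; d'=(6−3·2)/(87/8)=0
row 3: denom=8−3·8/29=208/29; d'=(-46−3·0)/(208/29)=-667/104
row 4: denom=4−1·29/208=803/208; d'=(78−1·-667/104)/(803/208)=17558/803
back: M4=17558/803
back: M3=-667/104−29/208·17558/803=-7598/803
back: M2=0−8/29·-7598/803=2096/803
back: M1=2−3/8·2096/803=820/803
M: M0=0, M1=820/803, M2=2096/803, M3=-7598/803, M4=17558/803, M5=0
seg 0: a=5, c=M0/2=0, d=(M1−M0)/(6·1)=410/2409, b=Δ0−h0·(2M0+M1)/6=-7637/2409
seg 1: a=2, c=M1/2=410/803, d=(M2−M1)/(6·3)=58/657, b=Δ1−h1·(2M1+M2)/6=-6407/2409
seg 2: a=1, c=M2/2=1048/803, d=(M3−M2)/(6·3)=-4847/7227, b=Δ2−h2·(2M2+M3)/6=6715/2409
seg 3: a=3, c=M3/2=-3799/803, d=(M4−M3)/(6·1)=12578/2409, b=Δ3−h3·(2M3+M4)/6=-18044/2409
seg 4: a=-4, c=M4/2=8779/803, d=(M5−M4)/(6·1)=-8779/2409, b=Δ4−h4·(2M4+M5)/6=-3104/2409
t_q=19/4 → seg 2, τ=3/4; S=1+6715/2409·τ+1048/803·τ²+-4847/7227·τ³=182019/51392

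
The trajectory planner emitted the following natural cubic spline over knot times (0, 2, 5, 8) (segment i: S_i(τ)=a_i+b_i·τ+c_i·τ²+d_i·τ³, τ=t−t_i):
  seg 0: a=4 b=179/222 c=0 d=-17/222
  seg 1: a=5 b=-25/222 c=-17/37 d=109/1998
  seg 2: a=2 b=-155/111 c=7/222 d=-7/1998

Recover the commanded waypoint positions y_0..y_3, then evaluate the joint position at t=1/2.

y_0=4 y_1=5 y_2=2 y_3=-2
S(1/2) = 2601/592

y_0 = S_0(0) = a_0 = 4
y_1 = S_1(0) = a_1 = 5
y_2 = S_2(0) = a_2 = 2
y_3 = S_2(3) = -2
t_q=1/2 is in segment 0 (τ=1/2); S_0(τ)=2601/592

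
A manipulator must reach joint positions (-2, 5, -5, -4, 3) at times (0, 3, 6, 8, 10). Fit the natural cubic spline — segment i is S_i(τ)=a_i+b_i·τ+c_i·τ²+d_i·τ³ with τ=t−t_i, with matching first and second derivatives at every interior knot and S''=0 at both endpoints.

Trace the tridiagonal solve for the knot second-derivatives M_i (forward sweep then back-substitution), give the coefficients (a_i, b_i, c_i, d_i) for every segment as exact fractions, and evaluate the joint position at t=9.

Δ: Δ0=7/3, Δ1=-10/3, Δ2=1/2, Δ3=7/2
row 1: diag=12, rhs=-34; c'=1/4, d'=-17/6
row 2: denom=10−3·1/4=37/4; d'=(23−3·-17/6)/(37/4)=126/37
row 3: denom=8−2·8/37=280/37; d'=(18−2·126/37)/(280/37)=207/140
back: M3=207/140
back: M2=126/37−8/37·207/140=108/35
back: M1=-17/6−1/4·108/35=-757/210
M: M0=0, M1=-757/210, M2=108/35, M3=207/140, M4=0
seg 0: a=-2, c=M0/2=0, d=(M1−M0)/(6·3)=-757/3780, b=Δ0−h0·(2M0+M1)/6=579/140
seg 1: a=5, c=M1/2=-757/420, d=(M2−M1)/(6·3)=281/756, b=Δ1−h1·(2M1+M2)/6=-89/70
seg 2: a=-5, c=M2/2=54/35, d=(M3−M2)/(6·2)=-15/112, b=Δ2−h2·(2M2+M3)/6=-41/20
seg 3: a=-4, c=M3/2=207/280, d=(M4−M3)/(6·2)=-69/560, b=Δ3−h3·(2M3+M4)/6=88/35
t_q=9 → seg 3, τ=1; S=-4+88/35·τ+207/280·τ²+-69/560·τ³=-487/560

  seg 0: a=-2 b=579/140 c=0 d=-757/3780
  seg 1: a=5 b=-89/70 c=-757/420 d=281/756
  seg 2: a=-5 b=-41/20 c=54/35 d=-15/112
  seg 3: a=-4 b=88/35 c=207/280 d=-69/560
S(9) = -487/560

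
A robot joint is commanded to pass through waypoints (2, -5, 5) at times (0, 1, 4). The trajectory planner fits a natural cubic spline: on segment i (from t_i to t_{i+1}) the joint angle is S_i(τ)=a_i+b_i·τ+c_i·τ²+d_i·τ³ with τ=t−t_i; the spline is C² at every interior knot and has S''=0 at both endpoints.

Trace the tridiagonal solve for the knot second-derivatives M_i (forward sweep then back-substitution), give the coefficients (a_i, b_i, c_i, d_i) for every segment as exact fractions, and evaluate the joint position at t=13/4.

Δ: Δ0=-7, Δ1=10/3
row 1: diag=8, rhs=62; c'=3/8, d'=31/4
back: M1=31/4
M: M0=0, M1=31/4, M2=0
seg 0: a=2, c=M0/2=0, d=(M1−M0)/(6·1)=31/24, b=Δ0−h0·(2M0+M1)/6=-199/24
seg 1: a=-5, c=M1/2=31/8, d=(M2−M1)/(6·3)=-31/72, b=Δ1−h1·(2M1+M2)/6=-53/12
t_q=13/4 → seg 1, τ=9/4; S=-5+-53/12·τ+31/8·τ²+-31/72·τ³=-115/512

  seg 0: a=2 b=-199/24 c=0 d=31/24
  seg 1: a=-5 b=-53/12 c=31/8 d=-31/72
S(13/4) = -115/512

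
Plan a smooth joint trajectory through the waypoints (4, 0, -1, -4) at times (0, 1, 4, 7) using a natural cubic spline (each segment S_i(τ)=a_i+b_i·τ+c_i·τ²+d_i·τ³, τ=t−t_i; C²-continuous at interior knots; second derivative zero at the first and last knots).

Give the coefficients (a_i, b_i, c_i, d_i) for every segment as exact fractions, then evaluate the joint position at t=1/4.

  seg 0: a=4 b=-394/87 c=0 d=46/87
  seg 1: a=0 b=-256/87 c=46/29 d=-187/783
  seg 2: a=-1 b=11/87 c=-49/87 d=49/783
S(1/4) = 2669/928

Δ: Δ0=-4, Δ1=-1/3, Δ2=-1
row 1: diag=8, rhs=22; c'=3/8, d'=11/4
row 2: denom=12−3·3/8=87/8; d'=(-4−3·11/4)/(87/8)=-98/87
back: M2=-98/87
back: M1=11/4−3/8·-98/87=92/29
M: M0=0, M1=92/29, M2=-98/87, M3=0
seg 0: a=4, c=M0/2=0, d=(M1−M0)/(6·1)=46/87, b=Δ0−h0·(2M0+M1)/6=-394/87
seg 1: a=0, c=M1/2=46/29, d=(M2−M1)/(6·3)=-187/783, b=Δ1−h1·(2M1+M2)/6=-256/87
seg 2: a=-1, c=M2/2=-49/87, d=(M3−M2)/(6·3)=49/783, b=Δ2−h2·(2M2+M3)/6=11/87
t_q=1/4 → seg 0, τ=1/4; S=4+-394/87·τ+0·τ²+46/87·τ³=2669/928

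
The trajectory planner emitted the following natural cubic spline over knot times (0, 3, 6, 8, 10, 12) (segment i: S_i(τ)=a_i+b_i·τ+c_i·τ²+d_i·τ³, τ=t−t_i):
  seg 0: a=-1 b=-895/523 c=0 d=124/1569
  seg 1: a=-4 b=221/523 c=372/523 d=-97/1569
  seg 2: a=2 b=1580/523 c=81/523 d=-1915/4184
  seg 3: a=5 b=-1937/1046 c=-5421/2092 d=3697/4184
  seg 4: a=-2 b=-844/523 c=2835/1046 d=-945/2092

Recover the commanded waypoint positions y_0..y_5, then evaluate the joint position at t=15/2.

y_0 = S_0(0) = a_0 = -1
y_1 = S_1(0) = a_1 = -4
y_2 = S_2(0) = a_2 = 2
y_3 = S_3(0) = a_3 = 5
y_4 = S_4(0) = a_4 = -2
y_5 = S_4(2) = 2
t_q=15/2 is in segment 2 (τ=3/2); S_2(τ)=178583/33472

y_0=-1 y_1=-4 y_2=2 y_3=5 y_4=-2 y_5=2
S(15/2) = 178583/33472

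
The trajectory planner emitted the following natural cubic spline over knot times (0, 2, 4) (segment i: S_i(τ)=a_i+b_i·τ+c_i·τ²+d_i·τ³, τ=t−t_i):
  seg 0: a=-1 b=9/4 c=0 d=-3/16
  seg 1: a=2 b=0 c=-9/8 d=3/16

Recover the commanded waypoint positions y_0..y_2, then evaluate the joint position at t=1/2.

y_0=-1 y_1=2 y_2=-1
S(1/2) = 13/128

y_0 = S_0(0) = a_0 = -1
y_1 = S_1(0) = a_1 = 2
y_2 = S_1(2) = -1
t_q=1/2 is in segment 0 (τ=1/2); S_0(τ)=13/128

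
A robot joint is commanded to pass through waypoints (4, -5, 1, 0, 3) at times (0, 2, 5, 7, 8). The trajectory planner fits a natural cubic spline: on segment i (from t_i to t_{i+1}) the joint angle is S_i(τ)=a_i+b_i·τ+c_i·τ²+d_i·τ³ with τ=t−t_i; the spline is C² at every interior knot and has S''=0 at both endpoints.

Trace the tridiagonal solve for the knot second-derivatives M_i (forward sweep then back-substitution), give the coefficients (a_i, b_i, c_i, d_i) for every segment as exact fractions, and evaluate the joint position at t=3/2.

Δ: Δ0=-9/2, Δ1=2, Δ2=-1/2, Δ3=3
row 1: diag=10, rhs=39; c'=3/10, d'=39/10
row 2: denom=10−3·3/10=91/10; d'=(-15−3·39/10)/(91/10)=-267/91
row 3: denom=6−2·20/91=506/91; d'=(21−2·-267/91)/(506/91)=2445/506
back: M3=2445/506
back: M2=-267/91−20/91·2445/506=-1011/253
back: M1=39/10−3/10·-1011/253=1290/253
M: M0=0, M1=1290/253, M2=-1011/253, M3=2445/506, M4=0
seg 0: a=4, c=M0/2=0, d=(M1−M0)/(6·2)=215/506, b=Δ0−h0·(2M0+M1)/6=-3137/506
seg 1: a=-5, c=M1/2=645/253, d=(M2−M1)/(6·3)=-767/1518, b=Δ1−h1·(2M1+M2)/6=-557/506
seg 2: a=1, c=M2/2=-1011/506, d=(M3−M2)/(6·2)=1489/2024, b=Δ2−h2·(2M2+M3)/6=140/253
seg 3: a=0, c=M3/2=2445/1012, d=(M4−M3)/(6·1)=-815/1012, b=Δ3−h3·(2M3+M4)/6=703/506
t_q=3/2 → seg 0, τ=3/2; S=4+-3137/506·τ+0·τ²+215/506·τ³=-15647/4048

  seg 0: a=4 b=-3137/506 c=0 d=215/506
  seg 1: a=-5 b=-557/506 c=645/253 d=-767/1518
  seg 2: a=1 b=140/253 c=-1011/506 d=1489/2024
  seg 3: a=0 b=703/506 c=2445/1012 d=-815/1012
S(3/2) = -15647/4048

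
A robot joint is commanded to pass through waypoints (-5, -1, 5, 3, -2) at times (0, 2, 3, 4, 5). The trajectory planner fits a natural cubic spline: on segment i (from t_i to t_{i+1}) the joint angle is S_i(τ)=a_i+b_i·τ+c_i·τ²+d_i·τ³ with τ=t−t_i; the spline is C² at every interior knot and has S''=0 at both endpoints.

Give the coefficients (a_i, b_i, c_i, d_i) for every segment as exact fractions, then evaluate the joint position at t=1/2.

Δ: Δ0=2, Δ1=6, Δ2=-2, Δ3=-5
row 1: diag=6, rhs=24; c'=1/6, d'=4
row 2: denom=4−1·1/6=23/6; d'=(-48−1·4)/(23/6)=-312/23
row 3: denom=4−1·6/23=86/23; d'=(-18−1·-312/23)/(86/23)=-51/43
back: M3=-51/43
back: M2=-312/23−6/23·-51/43=-570/43
back: M1=4−1/6·-570/43=267/43
M: M0=0, M1=267/43, M2=-570/43, M3=-51/43, M4=0
seg 0: a=-5, c=M0/2=0, d=(M1−M0)/(6·2)=89/172, b=Δ0−h0·(2M0+M1)/6=-3/43
seg 1: a=-1, c=M1/2=267/86, d=(M2−M1)/(6·1)=-279/86, b=Δ1−h1·(2M1+M2)/6=264/43
seg 2: a=5, c=M2/2=-285/43, d=(M3−M2)/(6·1)=173/86, b=Δ2−h2·(2M2+M3)/6=225/86
seg 3: a=3, c=M3/2=-51/86, d=(M4−M3)/(6·1)=17/86, b=Δ3−h3·(2M3+M4)/6=-198/43
t_q=1/2 → seg 0, τ=1/2; S=-5+-3/43·τ+0·τ²+89/172·τ³=-6839/1376

  seg 0: a=-5 b=-3/43 c=0 d=89/172
  seg 1: a=-1 b=264/43 c=267/86 d=-279/86
  seg 2: a=5 b=225/86 c=-285/43 d=173/86
  seg 3: a=3 b=-198/43 c=-51/86 d=17/86
S(1/2) = -6839/1376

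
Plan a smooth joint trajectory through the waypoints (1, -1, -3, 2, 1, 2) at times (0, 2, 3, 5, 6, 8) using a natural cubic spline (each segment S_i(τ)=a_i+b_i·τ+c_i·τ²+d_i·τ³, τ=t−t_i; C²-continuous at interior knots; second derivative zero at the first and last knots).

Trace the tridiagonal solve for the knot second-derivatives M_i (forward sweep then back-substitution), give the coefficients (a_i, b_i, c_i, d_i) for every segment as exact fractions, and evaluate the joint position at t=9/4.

  seg 0: a=1 b=-304/1081 c=0 d=-777/4324
  seg 1: a=-1 b=-2635/1081 c=-2331/2162 d=3277/2162
  seg 2: a=-3 b=-101/2162 c=3750/1081 d=-101/92
  seg 3: a=2 b=1417/2162 c=-6741/2162 d=1581/1081
  seg 4: a=1 b=-2579/2162 c=2745/2162 d=-915/4324
S(9/4) = -9945/6016

Δ: Δ0=-1, Δ1=-2, Δ2=5/2, Δ3=-1, Δ4=1/2
row 1: diag=6, rhs=-6; c'=1/6, d'=-1
row 2: denom=6−1·1/6=35/6; d'=(27−1·-1)/(35/6)=24/5
row 3: denom=6−2·12/35=186/35; d'=(-21−2·24/5)/(186/35)=-357/62
row 4: denom=6−1·35/186=1081/186; d'=(9−1·-357/62)/(1081/186)=2745/1081
back: M4=2745/1081
back: M3=-357/62−35/186·2745/1081=-6741/1081
back: M2=24/5−12/35·-6741/1081=7500/1081
back: M1=-1−1/6·7500/1081=-2331/1081
M: M0=0, M1=-2331/1081, M2=7500/1081, M3=-6741/1081, M4=2745/1081, M5=0
seg 0: a=1, c=M0/2=0, d=(M1−M0)/(6·2)=-777/4324, b=Δ0−h0·(2M0+M1)/6=-304/1081
seg 1: a=-1, c=M1/2=-2331/2162, d=(M2−M1)/(6·1)=3277/2162, b=Δ1−h1·(2M1+M2)/6=-2635/1081
seg 2: a=-3, c=M2/2=3750/1081, d=(M3−M2)/(6·2)=-101/92, b=Δ2−h2·(2M2+M3)/6=-101/2162
seg 3: a=2, c=M3/2=-6741/2162, d=(M4−M3)/(6·1)=1581/1081, b=Δ3−h3·(2M3+M4)/6=1417/2162
seg 4: a=1, c=M4/2=2745/2162, d=(M5−M4)/(6·2)=-915/4324, b=Δ4−h4·(2M4+M5)/6=-2579/2162
t_q=9/4 → seg 1, τ=1/4; S=-1+-2635/1081·τ+-2331/2162·τ²+3277/2162·τ³=-9945/6016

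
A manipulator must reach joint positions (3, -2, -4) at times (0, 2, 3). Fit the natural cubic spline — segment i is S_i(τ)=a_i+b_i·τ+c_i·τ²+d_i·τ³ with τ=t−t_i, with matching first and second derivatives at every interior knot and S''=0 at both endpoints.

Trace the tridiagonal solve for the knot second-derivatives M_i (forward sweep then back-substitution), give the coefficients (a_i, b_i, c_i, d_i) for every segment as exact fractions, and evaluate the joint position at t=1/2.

Δ: Δ0=-5/2, Δ1=-2
row 1: diag=6, rhs=3; c'=1/6, d'=1/2
back: M1=1/2
M: M0=0, M1=1/2, M2=0
seg 0: a=3, c=M0/2=0, d=(M1−M0)/(6·2)=1/24, b=Δ0−h0·(2M0+M1)/6=-8/3
seg 1: a=-2, c=M1/2=1/4, d=(M2−M1)/(6·1)=-1/12, b=Δ1−h1·(2M1+M2)/6=-13/6
t_q=1/2 → seg 0, τ=1/2; S=3+-8/3·τ+0·τ²+1/24·τ³=107/64

  seg 0: a=3 b=-8/3 c=0 d=1/24
  seg 1: a=-2 b=-13/6 c=1/4 d=-1/12
S(1/2) = 107/64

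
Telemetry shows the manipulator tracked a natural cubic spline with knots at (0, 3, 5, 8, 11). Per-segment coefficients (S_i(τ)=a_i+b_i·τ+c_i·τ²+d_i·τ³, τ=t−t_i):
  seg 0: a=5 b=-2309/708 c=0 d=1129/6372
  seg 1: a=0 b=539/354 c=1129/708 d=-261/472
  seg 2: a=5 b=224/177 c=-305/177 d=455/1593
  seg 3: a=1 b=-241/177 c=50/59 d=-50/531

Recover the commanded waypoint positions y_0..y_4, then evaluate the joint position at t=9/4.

y_0 = S_0(0) = a_0 = 5
y_1 = S_1(0) = a_1 = 0
y_2 = S_2(0) = a_2 = 5
y_3 = S_3(0) = a_3 = 1
y_4 = S_3(3) = 2
t_q=9/4 is in segment 0 (τ=9/4); S_0(τ)=-4829/15104

y_0=5 y_1=0 y_2=5 y_3=1 y_4=2
S(9/4) = -4829/15104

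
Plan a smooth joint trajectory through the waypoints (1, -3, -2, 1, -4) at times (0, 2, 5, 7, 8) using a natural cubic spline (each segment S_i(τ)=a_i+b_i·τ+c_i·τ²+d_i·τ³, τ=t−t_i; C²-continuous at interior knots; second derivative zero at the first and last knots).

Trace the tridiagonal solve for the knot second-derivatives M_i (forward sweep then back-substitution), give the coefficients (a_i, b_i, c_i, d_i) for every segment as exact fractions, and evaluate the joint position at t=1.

Δ: Δ0=-2, Δ1=1/3, Δ2=3/2, Δ3=-5
row 1: diag=10, rhs=14; c'=3/10, d'=7/5
row 2: denom=10−3·3/10=91/10; d'=(7−3·7/5)/(91/10)=4/13
row 3: denom=6−2·20/91=506/91; d'=(-39−2·4/13)/(506/91)=-3605/506
back: M3=-3605/506
back: M2=4/13−20/91·-3605/506=474/253
back: M1=7/5−3/10·474/253=212/253
M: M0=0, M1=212/253, M2=474/253, M3=-3605/506, M4=0
seg 0: a=1, c=M0/2=0, d=(M1−M0)/(6·2)=53/759, b=Δ0−h0·(2M0+M1)/6=-1730/759
seg 1: a=-3, c=M1/2=106/253, d=(M2−M1)/(6·3)=131/2277, b=Δ1−h1·(2M1+M2)/6=-1094/759
seg 2: a=-2, c=M2/2=237/253, d=(M3−M2)/(6·2)=-4553/6072, b=Δ2−h2·(2M2+M3)/6=1993/759
seg 3: a=1, c=M3/2=-3605/1012, d=(M4−M3)/(6·1)=3605/3036, b=Δ3−h3·(2M3+M4)/6=-3985/1518
t_q=1 → seg 0, τ=1; S=1+-1730/759·τ+0·τ²+53/759·τ³=-306/253

  seg 0: a=1 b=-1730/759 c=0 d=53/759
  seg 1: a=-3 b=-1094/759 c=106/253 d=131/2277
  seg 2: a=-2 b=1993/759 c=237/253 d=-4553/6072
  seg 3: a=1 b=-3985/1518 c=-3605/1012 d=3605/3036
S(1) = -306/253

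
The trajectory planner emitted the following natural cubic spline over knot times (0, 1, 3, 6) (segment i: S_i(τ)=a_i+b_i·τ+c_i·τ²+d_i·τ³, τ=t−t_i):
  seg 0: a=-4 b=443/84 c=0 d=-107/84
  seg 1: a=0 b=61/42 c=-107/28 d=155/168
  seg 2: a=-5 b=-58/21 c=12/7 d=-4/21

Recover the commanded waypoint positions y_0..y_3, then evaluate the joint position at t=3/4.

y_0=-4 y_1=0 y_2=-5 y_3=-3
S(3/4) = -149/256

y_0 = S_0(0) = a_0 = -4
y_1 = S_1(0) = a_1 = 0
y_2 = S_2(0) = a_2 = -5
y_3 = S_2(3) = -3
t_q=3/4 is in segment 0 (τ=3/4); S_0(τ)=-149/256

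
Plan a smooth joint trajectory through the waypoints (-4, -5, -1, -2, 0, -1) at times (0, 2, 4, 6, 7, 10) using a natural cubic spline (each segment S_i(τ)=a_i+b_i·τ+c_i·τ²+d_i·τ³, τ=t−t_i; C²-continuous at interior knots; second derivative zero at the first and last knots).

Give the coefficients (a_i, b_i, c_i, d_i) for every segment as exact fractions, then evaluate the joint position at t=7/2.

Δ: Δ0=-1/2, Δ1=2, Δ2=-1/2, Δ3=2, Δ4=-1/3
row 1: diag=8, rhs=15; c'=1/4, d'=15/8
row 2: denom=8−2·1/4=15/2; d'=(-15−2·15/8)/(15/2)=-5/2
row 3: denom=6−2·4/15=82/15; d'=(15−2·-5/2)/(82/15)=150/41
row 4: denom=8−1·15/82=641/82; d'=(-14−1·150/41)/(641/82)=-1448/641
back: M4=-1448/641
back: M3=150/41−15/82·-1448/641=2610/641
back: M2=-5/2−4/15·2610/641=-4597/1282
back: M1=15/8−1/4·-4597/1282=3553/1282
M: M0=0, M1=3553/1282, M2=-4597/1282, M3=2610/641, M4=-1448/641, M5=0
seg 0: a=-4, c=M0/2=0, d=(M1−M0)/(6·2)=3553/15384, b=Δ0−h0·(2M0+M1)/6=-2738/1923
seg 1: a=-5, c=M1/2=3553/2564, d=(M2−M1)/(6·2)=-4075/7692, b=Δ1−h1·(2M1+M2)/6=5183/3846
seg 2: a=-1, c=M2/2=-4597/2564, d=(M3−M2)/(6·2)=9817/15384, b=Δ2−h2·(2M2+M3)/6=2051/3846
seg 3: a=-2, c=M3/2=1305/641, d=(M4−M3)/(6·1)=-2029/1923, b=Δ3−h3·(2M3+M4)/6=1960/1923
seg 4: a=0, c=M4/2=-724/641, d=(M5−M4)/(6·3)=724/5769, b=Δ4−h4·(2M4+M5)/6=3703/1923
t_q=7/2 → seg 1, τ=3/2; S=-5+5183/3846·τ+3553/2564·τ²+-4075/7692·τ³=-33817/20512

  seg 0: a=-4 b=-2738/1923 c=0 d=3553/15384
  seg 1: a=-5 b=5183/3846 c=3553/2564 d=-4075/7692
  seg 2: a=-1 b=2051/3846 c=-4597/2564 d=9817/15384
  seg 3: a=-2 b=1960/1923 c=1305/641 d=-2029/1923
  seg 4: a=0 b=3703/1923 c=-724/641 d=724/5769
S(7/2) = -33817/20512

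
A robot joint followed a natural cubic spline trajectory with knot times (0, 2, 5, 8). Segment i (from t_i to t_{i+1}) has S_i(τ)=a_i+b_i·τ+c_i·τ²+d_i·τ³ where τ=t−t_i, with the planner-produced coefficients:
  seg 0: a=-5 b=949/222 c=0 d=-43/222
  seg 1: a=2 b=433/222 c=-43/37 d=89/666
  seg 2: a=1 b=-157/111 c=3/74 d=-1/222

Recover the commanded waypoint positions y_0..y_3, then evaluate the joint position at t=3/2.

y_0 = S_0(0) = a_0 = -5
y_1 = S_1(0) = a_1 = 2
y_2 = S_2(0) = a_2 = 1
y_3 = S_2(3) = -3
t_q=3/2 is in segment 0 (τ=3/2); S_0(τ)=449/592

y_0=-5 y_1=2 y_2=1 y_3=-3
S(3/2) = 449/592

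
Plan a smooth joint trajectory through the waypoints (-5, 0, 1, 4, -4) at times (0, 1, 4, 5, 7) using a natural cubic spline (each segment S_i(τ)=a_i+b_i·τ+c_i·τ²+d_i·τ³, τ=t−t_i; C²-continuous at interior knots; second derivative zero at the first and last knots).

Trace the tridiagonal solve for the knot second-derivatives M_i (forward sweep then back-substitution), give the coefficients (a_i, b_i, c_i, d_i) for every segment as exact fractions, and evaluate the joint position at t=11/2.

Δ: Δ0=5, Δ1=1/3, Δ2=3, Δ3=-4
row 1: diag=8, rhs=-28; c'=3/8, d'=-7/2
row 2: denom=8−3·3/8=55/8; d'=(16−3·-7/2)/(55/8)=212/55
row 3: denom=6−1·8/55=322/55; d'=(-42−1·212/55)/(322/55)=-1261/161
back: M3=-1261/161
back: M2=212/55−8/55·-1261/161=804/161
back: M1=-7/2−3/8·804/161=-865/161
M: M0=0, M1=-865/161, M2=804/161, M3=-1261/161, M4=0
seg 0: a=-5, c=M0/2=0, d=(M1−M0)/(6·1)=-865/966, b=Δ0−h0·(2M0+M1)/6=5695/966
seg 1: a=0, c=M1/2=-865/322, d=(M2−M1)/(6·3)=1669/2898, b=Δ1−h1·(2M1+M2)/6=1550/483
seg 2: a=1, c=M2/2=402/161, d=(M3−M2)/(6·1)=-295/138, b=Δ2−h2·(2M2+M3)/6=2551/966
seg 3: a=4, c=M3/2=-1261/322, d=(M4−M3)/(6·2)=1261/1932, b=Δ3−h3·(2M3+M4)/6=590/483
t_q=11/2 → seg 3, τ=1/2; S=4+590/483·τ+-1261/322·τ²+1261/1932·τ³=2733/736

  seg 0: a=-5 b=5695/966 c=0 d=-865/966
  seg 1: a=0 b=1550/483 c=-865/322 d=1669/2898
  seg 2: a=1 b=2551/966 c=402/161 d=-295/138
  seg 3: a=4 b=590/483 c=-1261/322 d=1261/1932
S(11/2) = 2733/736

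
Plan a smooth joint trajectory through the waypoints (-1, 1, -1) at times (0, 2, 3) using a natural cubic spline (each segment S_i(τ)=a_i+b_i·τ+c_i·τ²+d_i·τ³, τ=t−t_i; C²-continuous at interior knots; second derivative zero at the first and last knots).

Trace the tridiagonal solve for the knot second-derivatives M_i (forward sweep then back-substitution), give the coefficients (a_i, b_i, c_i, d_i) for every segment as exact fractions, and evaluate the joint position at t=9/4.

  seg 0: a=-1 b=2 c=0 d=-1/4
  seg 1: a=1 b=-1 c=-3/2 d=1/2
S(9/4) = 85/128

Δ: Δ0=1, Δ1=-2
row 1: diag=6, rhs=-18; c'=1/6, d'=-3
back: M1=-3
M: M0=0, M1=-3, M2=0
seg 0: a=-1, c=M0/2=0, d=(M1−M0)/(6·2)=-1/4, b=Δ0−h0·(2M0+M1)/6=2
seg 1: a=1, c=M1/2=-3/2, d=(M2−M1)/(6·1)=1/2, b=Δ1−h1·(2M1+M2)/6=-1
t_q=9/4 → seg 1, τ=1/4; S=1+-1·τ+-3/2·τ²+1/2·τ³=85/128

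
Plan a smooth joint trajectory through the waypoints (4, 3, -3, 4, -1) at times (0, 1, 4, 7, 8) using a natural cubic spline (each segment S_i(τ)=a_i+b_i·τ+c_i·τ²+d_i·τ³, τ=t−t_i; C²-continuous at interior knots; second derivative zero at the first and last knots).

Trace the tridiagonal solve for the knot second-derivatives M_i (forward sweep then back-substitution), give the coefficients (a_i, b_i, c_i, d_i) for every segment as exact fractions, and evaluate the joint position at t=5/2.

  seg 0: a=4 b=-367/624 c=0 d=-257/624
  seg 1: a=3 b=-569/312 c=-257/208 d=2203/5616
  seg 2: a=-3 b=65/48 c=179/78 d=-3685/5616
  seg 3: a=4 b=-809/312 c=-751/208 d=751/624
S(5/2) = -1983/1664

Δ: Δ0=-1, Δ1=-2, Δ2=7/3, Δ3=-5
row 1: diag=8, rhs=-6; c'=3/8, d'=-3/4
row 2: denom=12−3·3/8=87/8; d'=(26−3·-3/4)/(87/8)=226/87
row 3: denom=8−3·8/29=208/29; d'=(-44−3·226/87)/(208/29)=-751/104
back: M3=-751/104
back: M2=226/87−8/29·-751/104=179/39
back: M1=-3/4−3/8·179/39=-257/104
M: M0=0, M1=-257/104, M2=179/39, M3=-751/104, M4=0
seg 0: a=4, c=M0/2=0, d=(M1−M0)/(6·1)=-257/624, b=Δ0−h0·(2M0+M1)/6=-367/624
seg 1: a=3, c=M1/2=-257/208, d=(M2−M1)/(6·3)=2203/5616, b=Δ1−h1·(2M1+M2)/6=-569/312
seg 2: a=-3, c=M2/2=179/78, d=(M3−M2)/(6·3)=-3685/5616, b=Δ2−h2·(2M2+M3)/6=65/48
seg 3: a=4, c=M3/2=-751/208, d=(M4−M3)/(6·1)=751/624, b=Δ3−h3·(2M3+M4)/6=-809/312
t_q=5/2 → seg 1, τ=3/2; S=3+-569/312·τ+-257/208·τ²+2203/5616·τ³=-1983/1664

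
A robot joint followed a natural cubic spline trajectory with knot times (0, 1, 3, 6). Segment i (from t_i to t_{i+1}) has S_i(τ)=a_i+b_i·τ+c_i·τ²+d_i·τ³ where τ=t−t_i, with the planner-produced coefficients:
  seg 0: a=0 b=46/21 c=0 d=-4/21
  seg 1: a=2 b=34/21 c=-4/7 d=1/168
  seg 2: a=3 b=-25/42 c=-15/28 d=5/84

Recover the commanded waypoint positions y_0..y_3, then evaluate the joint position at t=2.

y_0=0 y_1=2 y_2=3 y_3=-2
S(2) = 171/56

y_0 = S_0(0) = a_0 = 0
y_1 = S_1(0) = a_1 = 2
y_2 = S_2(0) = a_2 = 3
y_3 = S_2(3) = -2
t_q=2 is in segment 1 (τ=1); S_1(τ)=171/56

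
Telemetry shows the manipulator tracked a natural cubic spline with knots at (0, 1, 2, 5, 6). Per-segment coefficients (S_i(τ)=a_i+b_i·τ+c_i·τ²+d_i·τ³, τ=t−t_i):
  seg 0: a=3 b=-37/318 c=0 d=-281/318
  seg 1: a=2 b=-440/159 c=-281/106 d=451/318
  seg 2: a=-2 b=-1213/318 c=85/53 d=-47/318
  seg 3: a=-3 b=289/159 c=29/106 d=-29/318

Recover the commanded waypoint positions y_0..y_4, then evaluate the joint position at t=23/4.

y_0 = S_0(0) = a_0 = 3
y_1 = S_1(0) = a_1 = 2
y_2 = S_2(0) = a_2 = -2
y_3 = S_3(0) = a_3 = -3
y_4 = S_3(1) = -1
t_q=23/4 is in segment 3 (τ=3/4); S_3(τ)=-10321/6784

y_0=3 y_1=2 y_2=-2 y_3=-3 y_4=-1
S(23/4) = -10321/6784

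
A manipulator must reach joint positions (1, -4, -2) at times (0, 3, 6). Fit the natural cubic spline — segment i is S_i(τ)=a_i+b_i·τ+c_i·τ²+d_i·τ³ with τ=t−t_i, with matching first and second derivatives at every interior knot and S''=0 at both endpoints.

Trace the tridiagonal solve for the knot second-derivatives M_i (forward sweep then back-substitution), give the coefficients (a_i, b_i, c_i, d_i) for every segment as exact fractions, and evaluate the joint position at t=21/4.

Δ: Δ0=-5/3, Δ1=2/3
row 1: diag=12, rhs=14; c'=1/4, d'=7/6
back: M1=7/6
M: M0=0, M1=7/6, M2=0
seg 0: a=1, c=M0/2=0, d=(M1−M0)/(6·3)=7/108, b=Δ0−h0·(2M0+M1)/6=-9/4
seg 1: a=-4, c=M1/2=7/12, d=(M2−M1)/(6·3)=-7/108, b=Δ1−h1·(2M1+M2)/6=-1/2
t_q=21/4 → seg 1, τ=9/4; S=-4+-1/2·τ+7/12·τ²+-7/108·τ³=-745/256

  seg 0: a=1 b=-9/4 c=0 d=7/108
  seg 1: a=-4 b=-1/2 c=7/12 d=-7/108
S(21/4) = -745/256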